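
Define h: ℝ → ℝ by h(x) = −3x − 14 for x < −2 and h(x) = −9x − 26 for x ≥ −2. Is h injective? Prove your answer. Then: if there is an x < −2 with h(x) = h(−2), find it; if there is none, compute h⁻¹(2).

-16/3

Both pieces are strictly decreasing (slopes −3 and −9), so each is injective on its own interval.
The left piece maps (−∞, −2) onto (−8, ∞); the right piece maps [−2, ∞) onto (−∞, −8].
These images are disjoint, so no value is attained by both pieces. Therefore h is injective.
Because the two images are disjoint, no x < −2 has h(x) = h(−2), so we compute h⁻¹(2): 2 lies in (−8, ∞), so solve −3x − 14 = 2: x = (2 + 14)/(−3) = −16/3.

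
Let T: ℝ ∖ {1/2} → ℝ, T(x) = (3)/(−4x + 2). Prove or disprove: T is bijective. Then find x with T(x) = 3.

If T(x) = 0, cross-multiplying gives −4(3) = 0(−4x + 2), which simplifies to −12 = 0 — false.  So 0 has no preimage and T is not surjective.
Hence T is not bijective.
Solving T(x) = 3: cross-multiplying gives 3 = 3(−4x + 2), which rearranges to 12x = 3, so x = 1/4.

1/4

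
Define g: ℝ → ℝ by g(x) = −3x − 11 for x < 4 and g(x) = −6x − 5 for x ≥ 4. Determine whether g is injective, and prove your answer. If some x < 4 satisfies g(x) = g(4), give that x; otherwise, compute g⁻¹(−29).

4

Both pieces are strictly decreasing (slopes −3 and −6), so each is injective on its own interval.
The left piece maps (−∞, 4) onto (−23, ∞); the right piece maps [4, ∞) onto (−∞, −29].
These images are disjoint, so no value is attained by both pieces. Hence g is injective.
Because the two images are disjoint, no x < 4 has g(x) = g(4), so we compute g⁻¹(−29): −29 lies in (−∞, −29], so solve −6x − 5 = −29: x = (−29 + 5)/(−6) = 4.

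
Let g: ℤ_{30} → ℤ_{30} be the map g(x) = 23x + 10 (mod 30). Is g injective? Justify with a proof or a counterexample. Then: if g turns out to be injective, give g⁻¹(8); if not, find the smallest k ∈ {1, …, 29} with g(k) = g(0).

If g(x_1) = g(x_2), then 23x_1 ≡ 23x_2 (mod 30). Because gcd(23, 30) = 1, we may cancel 23 to get x_1 ≡ x_2 (mod 30).
Hence g is injective.
We now compute 23⁻¹ mod 30 explicitly. Euclid's algorithm: 30 = 1·23 + 7, 23 = 3·7 + 2, 7 = 3·2 + 1; back-substituting gives 1 = 17·23 − 13·30, so 23⁻¹ ≡ 17 (mod 30).
Since g is injective, we find g⁻¹(8): we need 23x ≡ 8 − 10 ≡ 28 (mod 30). Using 23⁻¹ = 17: x ≡ 17·28 = 476 = 15·30 + 26, so x = 26.
Check: g(26) = 23·26 + 10 = 608 = 20·30 + 8 ≡ 8 (mod 30).

26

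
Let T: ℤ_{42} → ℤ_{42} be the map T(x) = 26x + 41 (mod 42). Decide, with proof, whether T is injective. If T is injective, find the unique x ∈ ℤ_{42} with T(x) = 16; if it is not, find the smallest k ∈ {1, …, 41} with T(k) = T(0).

We have gcd(26, 42) = 2 > 1. Taking u = 0 and v = 21: T(0) = 41 and T(21) = 26·21 + 41 = 587 ≡ 41 (mod 42).
So T(0) = T(21) while 0 ≠ 21, hence T is not injective.
Since T is not injective, we find the least positive k with T(k) = T(0): this means 26k ≡ 0 (mod 42), i.e. 42 ∣ 26k. Since gcd(26, 42) = 2, dividing through by 2 this holds exactly when 21 ∣ 13k, and as gcd(13, 21) = 1, exactly when 21 ∣ k.
The smallest positive such k is 21.

21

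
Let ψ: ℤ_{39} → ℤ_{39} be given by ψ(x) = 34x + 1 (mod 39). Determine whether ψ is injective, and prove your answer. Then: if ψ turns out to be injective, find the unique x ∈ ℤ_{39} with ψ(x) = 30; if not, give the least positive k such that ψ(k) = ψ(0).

Recall that injectivity means: for all x_1, x_2 in the domain, ψ(x_1) = ψ(x_2) implies x_1 = x_2.
Suppose ψ(x_1) = ψ(x_2) in ℤ_{39}. Then 34x_1 + 1 ≡ 34x_2 + 1 (mod 39), hence 34(x_1 − x_2) ≡ 0 (mod 39).
Since gcd(34, 39) = 1, 34 is invertible modulo 39, so x_1 − x_2 ≡ 0 (mod 39), i.e. x_1 = x_2.
Therefore ψ is injective.
We now compute 34⁻¹ mod 39 explicitly. Euclid's algorithm: 39 = 1·34 + 5, 34 = 6·5 + 4, 5 = 1·4 + 1; back-substituting gives 1 = 31·34 − 27·39, so 34⁻¹ ≡ 31 (mod 39).
Since ψ is injective, we find ψ⁻¹(30): we need 34x ≡ 30 − 1 ≡ 29 (mod 39). Using 34⁻¹ = 31: x ≡ 31·29 = 899 = 23·39 + 2, so x = 2.
Check: ψ(2) = 34·2 + 1 = 69 = 1·39 + 30 ≡ 30 (mod 39).

2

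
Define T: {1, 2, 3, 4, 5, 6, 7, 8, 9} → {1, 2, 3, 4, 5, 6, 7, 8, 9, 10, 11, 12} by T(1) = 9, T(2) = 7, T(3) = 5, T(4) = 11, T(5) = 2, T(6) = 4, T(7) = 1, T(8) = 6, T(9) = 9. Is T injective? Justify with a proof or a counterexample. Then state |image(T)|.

T(1) = 9 = T(9) with 1 ≠ 9, so T is not injective.
The image of T is {1, 2, 4, 5, 6, 7, 9, 11}, which has 8 elements.

8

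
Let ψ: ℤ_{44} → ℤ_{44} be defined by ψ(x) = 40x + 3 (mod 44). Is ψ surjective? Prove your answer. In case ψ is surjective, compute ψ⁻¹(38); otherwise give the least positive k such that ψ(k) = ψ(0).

11

Recall: surjectivity means every element of the codomain has a preimage under ψ.
Since gcd(40, 44) = 4, we have 40x ≡ 0 (mod 4) for all x, so ψ(x) ≡ 3 (mod 4).
But 0 ≢ 3 (mod 4), so 0 ∈ ℤ_{44} has no preimage. Thus ψ is not surjective.
Since ψ is not surjective, we find the least positive k with ψ(k) = ψ(0): this means 40k ≡ 0 (mod 44), i.e. 44 ∣ 40k. Since gcd(40, 44) = 4, dividing through by 4 this holds exactly when 11 ∣ 10k, and as gcd(10, 11) = 1, exactly when 11 ∣ k.
The smallest positive such k is 11.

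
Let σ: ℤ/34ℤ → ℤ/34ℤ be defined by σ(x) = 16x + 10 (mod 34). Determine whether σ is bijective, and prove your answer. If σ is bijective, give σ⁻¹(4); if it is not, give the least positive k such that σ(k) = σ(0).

Recall that σ is injective if σ(a) = σ(b) implies a = b.
We have gcd(16, 34) = 2 > 1. Taking a = 0 and b = 17: σ(0) = 10 and σ(17) = 16·17 + 10 = 282 ≡ 10 (mod 34).
So σ(0) = σ(17) while 0 ≠ 17, so σ is not injective, hence not bijective.
Since σ is not bijective, we find the least positive k with σ(k) = σ(0): this means 16k ≡ 0 (mod 34), i.e. 34 ∣ 16k. Since gcd(16, 34) = 2, dividing through by 2 this holds exactly when 17 ∣ 8k, and as gcd(8, 17) = 1, exactly when 17 ∣ k.
The smallest positive such k is 17.

17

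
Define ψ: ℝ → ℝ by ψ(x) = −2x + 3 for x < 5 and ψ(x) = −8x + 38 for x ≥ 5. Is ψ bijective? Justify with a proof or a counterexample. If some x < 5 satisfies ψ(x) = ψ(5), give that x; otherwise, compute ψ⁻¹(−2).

5/2

Both pieces are strictly decreasing (slopes −2 and −8), so each is injective on its own interval.
The left piece maps (−∞, 5) onto (−7, ∞); the right piece maps [5, ∞) onto (−∞, −2].
These images overlap. In particular ψ(5) = −2 (right piece), and solving −2x + 3 = −2 on the left piece gives x = 5/2 < 5.
So ψ(5/2) = ψ(5) with 5/2 ≠ 5, and ψ is not injective, hence not bijective. This x = 5/2 is the requested value below 5.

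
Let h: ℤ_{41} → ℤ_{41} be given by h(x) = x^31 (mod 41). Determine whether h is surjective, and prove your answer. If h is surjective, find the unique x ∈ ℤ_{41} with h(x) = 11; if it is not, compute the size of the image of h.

Since 41 is prime, the nonzero elements of ℤ_{41} form a cyclic group of order 40.
As gcd(31, 40) = 1, raising to the 31st power is a bijection on this group: if u^31 ≡ v^31 then (uv^{−1})^31 = 1, and the only element of order dividing gcd(31, 40) = 1 is 1, so u = v.
With h(0) = 0 this makes h injective on all of ℤ_{41}, hence bijective (finite equal-size domain and codomain). In particular h is surjective.
Since h is surjective, we find the preimage of 11. The inverse of x ↦ x^31 on (ℤ_{41})^× is x ↦ x^31, because 31·31 = 961 = 24·40 + 1 ≡ 1 (mod 40) and x^{40} = 1 for x ≠ 0 (Fermat). So h⁻¹(11) = 11^31 mod 41.
Repeated squaring mod 41: 11^1 ≡ 11, 11^2 ≡ 11² = 121 ≡ 39, 11^4 ≡ 39² = 1521 ≡ 4, 11^8 ≡ 4² = 16, 11^16 ≡ 16² = 256 ≡ 10. Since 31 = 16 + 8 + 4 + 2 + 1, 11^31 ≡ 10·16·4·39·11: 10·16 = 160 ≡ 37, then 37·4 = 148 ≡ 25, then 25·39 = 975 ≡ 32, then 32·11 = 352 ≡ 24. So 11^31 ≡ 24 (mod 41).
Hence h⁻¹(11) = 24.

24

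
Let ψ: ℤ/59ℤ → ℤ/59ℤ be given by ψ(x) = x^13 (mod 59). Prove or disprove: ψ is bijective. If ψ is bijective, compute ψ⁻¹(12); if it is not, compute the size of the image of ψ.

Since 59 is prime, the nonzero elements of ℤ/59ℤ form a cyclic group of order 58.
As gcd(13, 58) = 1, raising to the 13th power is a bijection on this group: if s^13 ≡ t^13 then (st^{−1})^13 = 1, and the only element of order dividing gcd(13, 58) = 1 is 1, so s = t.
With ψ(0) = 0 this makes ψ injective on all of ℤ/59ℤ, hence bijective (finite equal-size domain and codomain). In particular ψ is bijective.
Since ψ is bijective, we find the preimage of 12. The inverse of x ↦ x^13 on (ℤ/59ℤ)^× is x ↦ x^9, because 13·9 = 117 = 2·58 + 1 ≡ 1 (mod 58) and x^{58} = 1 for x ≠ 0 (Fermat). So ψ⁻¹(12) = 12^9 mod 59.
Repeated squaring mod 59: 12^1 ≡ 12, 12^2 ≡ 12² = 144 ≡ 26, 12^4 ≡ 26² = 676 ≡ 27, 12^8 ≡ 27² = 729 ≡ 21. Since 9 = 8 + 1, 12^9 ≡ 21·12: 21·12 = 252 ≡ 16. So 12^9 ≡ 16 (mod 59).
Hence ψ⁻¹(12) = 16.

16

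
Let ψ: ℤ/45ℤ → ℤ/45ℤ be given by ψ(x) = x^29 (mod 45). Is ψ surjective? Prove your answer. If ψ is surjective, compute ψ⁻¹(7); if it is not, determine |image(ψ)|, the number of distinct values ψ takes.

ψ(0) = 0^29 = 0.
ψ(15): Repeated squaring mod 45: 15^1 ≡ 15, 15^2 ≡ 15² = 225 ≡ 0, 15^4 ≡ 0² = 0, 15^8 ≡ 0² = 0, 15^16 ≡ 0² = 0. Since 29 = 16 + 8 + 4 + 1, 15^29 ≡ 0·0·0·15: 0·0 = 0, then 0·0 = 0, then 0·15 = 0. So 15^29 ≡ 0 (mod 45).
So ψ(0) = ψ(15) = 0 while 0 ≠ 15, therefore ψ is not injective.
A non-injective map from the 45-element set ℤ/45ℤ to itself takes at most 44 distinct values, so it cannot be surjective. Thus ψ is not surjective.
Since ψ is not surjective, we determine |image(ψ)|. Computing x^29 mod 45 for each x (by repeated squaring, reducing mod 45 at every step), the values ψ(0), ψ(1), …, ψ(44) are: 0, 1, 32, 18, 34, 20, 36, 22, 8, 9, 10, 41, 27, 43, 29, 0, 31, 17, 18, 19, 5, 36, 7, 38, 9, 40, 26, 27, 28, 14, 0, 16, 2, 18, 4, 35, 36, 37, 23, 9, 25, 11, 27, 13, 44.
The distinct values are {0, 1, 2, 4, 5, 7, 8, 9, 10, 11, 13, 14, 16, 17, 18, 19, 20, 22, 23, 25, 26, 27, 28, 29, 31, 32, 34, 35, 36, 37, 38, 40, 41, 43, 44}; there are 35 of them.

35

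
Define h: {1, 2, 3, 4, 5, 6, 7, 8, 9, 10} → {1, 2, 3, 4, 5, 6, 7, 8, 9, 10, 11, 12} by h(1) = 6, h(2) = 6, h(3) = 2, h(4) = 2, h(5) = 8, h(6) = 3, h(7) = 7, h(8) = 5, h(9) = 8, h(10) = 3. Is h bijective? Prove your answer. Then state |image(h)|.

h(1) = 6 = h(2) with 1 ≠ 2, so h is not injective, hence not bijective.
The image of h is {2, 3, 5, 6, 7, 8}, which has 6 elements.

6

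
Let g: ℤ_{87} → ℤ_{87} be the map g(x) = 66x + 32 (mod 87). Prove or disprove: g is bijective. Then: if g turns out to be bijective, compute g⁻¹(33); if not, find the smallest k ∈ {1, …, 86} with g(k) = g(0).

Recall: g is injective when g(x_1) = g(x_2) forces x_1 = x_2.
We have gcd(66, 87) = 3 > 1. Taking x_1 = 0 and x_2 = 29: g(0) = 32 and g(29) = 66·29 + 32 = 1946 ≡ 32 (mod 87).
So g(0) = g(29) while 0 ≠ 29, hence g is not injective, hence not bijective.
Since g is not bijective, we find the least positive k with g(k) = g(0): this means 66k ≡ 0 (mod 87), i.e. 87 ∣ 66k. Since gcd(66, 87) = 3, dividing through by 3 this holds exactly when 29 ∣ 22k, and as gcd(22, 29) = 1, exactly when 29 ∣ k.
The smallest positive such k is 29.

29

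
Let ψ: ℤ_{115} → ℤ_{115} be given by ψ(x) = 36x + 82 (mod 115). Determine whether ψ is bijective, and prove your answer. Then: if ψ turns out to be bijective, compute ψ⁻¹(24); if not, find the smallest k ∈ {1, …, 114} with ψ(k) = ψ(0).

If ψ(u) = ψ(v), then 36u ≡ 36v (mod 115). Because gcd(36, 115) = 1, we may cancel 36 to get u ≡ v (mod 115).
We now compute 36⁻¹ mod 115 explicitly. Euclid's algorithm: 115 = 3·36 + 7, 36 = 5·7 + 1; back-substituting gives 1 = 16·36 − 5·115, so 36⁻¹ ≡ 16 (mod 115).
Then y ↦ 16(y − 82) is a two-sided inverse to ψ, so every y ∈ ℤ_{115} has a preimage.
Thus ψ is bijective.
Since ψ is bijective, we find ψ⁻¹(24): we need 36x ≡ 24 − 82 ≡ 57 (mod 115). Using 36⁻¹ = 16: x ≡ 16·57 = 912 = 7·115 + 107, so x = 107.
Check: ψ(107) = 36·107 + 82 = 3934 = 34·115 + 24 ≡ 24 (mod 115).

107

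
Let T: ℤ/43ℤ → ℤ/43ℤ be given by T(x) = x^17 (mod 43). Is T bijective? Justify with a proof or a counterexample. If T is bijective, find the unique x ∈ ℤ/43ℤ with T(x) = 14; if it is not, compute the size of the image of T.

23

Since 43 is prime, the nonzero elements of ℤ/43ℤ form a cyclic group of order 42.
As gcd(17, 42) = 1, raising to the 17th power is a bijection on this group: if x_1^17 ≡ x_2^17 then (x_1x_2^{−1})^17 = 1, and the only element of order dividing gcd(17, 42) = 1 is 1, so x_1 = x_2.
With T(0) = 0 this makes T injective on all of ℤ/43ℤ, hence bijective (finite equal-size domain and codomain). In particular T is bijective.
Since T is bijective, we find the preimage of 14. The inverse of x ↦ x^17 on (ℤ/43ℤ)^× is x ↦ x^5, because 17·5 = 85 = 2·42 + 1 ≡ 1 (mod 42) and x^{42} = 1 for x ≠ 0 (Fermat). So T⁻¹(14) = 14^5 mod 43.
Repeated squaring mod 43: 14^1 ≡ 14, 14^2 ≡ 14² = 196 ≡ 24, 14^4 ≡ 24² = 576 ≡ 17. Since 5 = 4 + 1, 14^5 ≡ 17·14: 17·14 = 238 ≡ 23. So 14^5 ≡ 23 (mod 43).
Hence T⁻¹(14) = 23.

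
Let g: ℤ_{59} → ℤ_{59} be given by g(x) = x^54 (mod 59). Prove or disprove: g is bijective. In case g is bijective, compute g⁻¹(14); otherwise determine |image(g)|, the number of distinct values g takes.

g(29): Repeated squaring mod 59: 29^1 ≡ 29, 29^2 ≡ 29² = 841 ≡ 15, 29^4 ≡ 15² = 225 ≡ 48, 29^8 ≡ 48² = 2304 ≡ 3, 29^16 ≡ 3² = 9, 29^32 ≡ 9² = 81 ≡ 22. Since 54 = 32 + 16 + 4 + 2, 29^54 ≡ 22·9·48·15: 22·9 = 198 ≡ 21, then 21·48 = 1008 ≡ 5, then 5·15 = 75 ≡ 16. So 29^54 ≡ 16 (mod 59).
g(30): Repeated squaring mod 59: 30^1 ≡ 30, 30^2 ≡ 30² = 900 ≡ 15, 30^4 ≡ 15² = 225 ≡ 48, 30^8 ≡ 48² = 2304 ≡ 3, 30^16 ≡ 3² = 9, 30^32 ≡ 9² = 81 ≡ 22. Since 54 = 32 + 16 + 4 + 2, 30^54 ≡ 22·9·48·15: 22·9 = 198 ≡ 21, then 21·48 = 1008 ≡ 5, then 5·15 = 75 ≡ 16. So 30^54 ≡ 16 (mod 59).
So g(29) = g(30) = 16 while 29 ≠ 30, so g is not injective, hence not bijective.
Since g is not bijective, we determine |image(g)|. Computing x^54 mod 59 for each x (by repeated squaring, reducing mod 59 at every step), the values g(0), g(1), …, g(58) are: 0, 1, 48, 51, 3, 27, 29, 36, 26, 5, 57, 46, 35, 12, 17, 20, 9, 41, 4, 53, 22, 7, 25, 15, 28, 21, 45, 19, 49, 16, 16, 49, 19, 45, 21, 28, 15, 25, 7, 22, 53, 4, 41, 9, 20, 17, 12, 35, 46, 57, 5, 26, 36, 29, 27, 3, 51, 48, 1.
The distinct values are {0, 1, 3, 4, 5, 7, 9, 12, 15, 16, 17, 19, 20, 21, 22, 25, 26, 27, 28, 29, 35, 36, 41, 45, 46, 48, 49, 51, 53, 57}; there are 30 of them.

30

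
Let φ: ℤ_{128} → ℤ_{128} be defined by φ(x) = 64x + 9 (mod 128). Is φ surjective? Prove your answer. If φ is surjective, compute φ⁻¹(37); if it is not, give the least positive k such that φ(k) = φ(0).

Since gcd(64, 128) = 64, we have 64x ≡ 0 (mod 64) for all x, so φ(x) ≡ 9 (mod 64).
But 0 ≢ 9 (mod 64), so 0 ∈ ℤ_{128} has no preimage. Thus φ is not surjective.
Since φ is not surjective, we find the least positive k with φ(k) = φ(0): this means 64k ≡ 0 (mod 128), i.e. 128 ∣ 64k. Since gcd(64, 128) = 64, dividing through by 64 this holds exactly when 2 ∣ k.
The smallest positive such k is 2.

2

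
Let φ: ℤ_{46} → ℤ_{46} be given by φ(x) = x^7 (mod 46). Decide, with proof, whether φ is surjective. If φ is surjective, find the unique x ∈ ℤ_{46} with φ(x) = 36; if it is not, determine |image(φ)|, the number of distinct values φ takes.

Computing x^7 mod 46 for each x (by repeated squaring, reducing mod 46 at every step), the values φ(0), φ(1), …, φ(45) are: 0, 1, 36, 25, 8, 17, 26, 5, 12, 27, 14, 7, 16, 9, 42, 11, 18, 43, 6, 15, 44, 33, 22, 23, 24, 13, 2, 31, 40, 3, 28, 35, 4, 37, 30, 39, 32, 19, 34, 41, 20, 29, 38, 21, 10, 45.
Every element of ℤ_{46} appears exactly once in this list, so φ is a bijection, and in particular surjective.
Since φ is surjective, we read off the preimage of 36 from the same table: φ(2) = 36, so φ⁻¹(36) = 2.

2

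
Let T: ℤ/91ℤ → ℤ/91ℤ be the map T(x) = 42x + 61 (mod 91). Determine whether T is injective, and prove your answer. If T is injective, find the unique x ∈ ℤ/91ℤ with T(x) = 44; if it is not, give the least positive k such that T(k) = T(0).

13

We have gcd(42, 91) = 7 > 1. Taking x_1 = 0 and x_2 = 13: T(0) = 61 and T(13) = 42·13 + 61 = 607 ≡ 61 (mod 91).
So T(0) = T(13) while 0 ≠ 13, therefore T is not injective.
Since T is not injective, we find the least positive k with T(k) = T(0): this means 42k ≡ 0 (mod 91), i.e. 91 ∣ 42k. Since gcd(42, 91) = 7, dividing through by 7 this holds exactly when 13 ∣ 6k, and as gcd(6, 13) = 1, exactly when 13 ∣ k.
The smallest positive such k is 13.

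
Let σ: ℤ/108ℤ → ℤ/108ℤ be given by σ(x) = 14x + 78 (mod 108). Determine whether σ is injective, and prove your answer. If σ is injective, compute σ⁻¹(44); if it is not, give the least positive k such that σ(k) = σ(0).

Recall that σ is injective when σ(s) = σ(t) forces s = t.
We have gcd(14, 108) = 2 > 1. Taking s = 0 and t = 54: σ(0) = 78 and σ(54) = 14·54 + 78 = 834 ≡ 78 (mod 108).
So σ(0) = σ(54) while 0 ≠ 54, so σ is not injective.
Since σ is not injective, we find the least positive k with σ(k) = σ(0): this means 14k ≡ 0 (mod 108), i.e. 108 ∣ 14k. Since gcd(14, 108) = 2, dividing through by 2 this holds exactly when 54 ∣ 7k, and as gcd(7, 54) = 1, exactly when 54 ∣ k.
The smallest positive such k is 54.

54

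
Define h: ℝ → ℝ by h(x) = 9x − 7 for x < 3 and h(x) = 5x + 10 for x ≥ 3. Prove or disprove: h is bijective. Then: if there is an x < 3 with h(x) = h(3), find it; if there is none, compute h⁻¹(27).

17/5

Both pieces are strictly increasing (slopes 9 and 5), so each is injective on its own interval.
The left piece maps (−∞, 3) onto (−∞, 20); the right piece maps [3, ∞) onto [25, ∞).
The images leave a gap (20 has no preimage), so h is not surjective, hence not bijective.
Because the two images are disjoint, no x < 3 has h(x) = h(3), so we compute h⁻¹(27): 27 lies in [25, ∞), so solve 5x + 10 = 27: x = (27 − 10)/5 = 17/5.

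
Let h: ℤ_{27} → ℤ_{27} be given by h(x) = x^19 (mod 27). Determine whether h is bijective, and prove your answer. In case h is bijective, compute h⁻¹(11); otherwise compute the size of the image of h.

h(0) = 0^19 = 0.
h(3): Repeated squaring mod 27: 3^1 ≡ 3, 3^2 ≡ 3² = 9, 3^4 ≡ 9² = 81 ≡ 0, 3^8 ≡ 0² = 0, 3^16 ≡ 0² = 0. Since 19 = 16 + 2 + 1, 3^19 ≡ 0·9·3: 0·9 = 0, then 0·3 = 0. So 3^19 ≡ 0 (mod 27).
So h(0) = h(3) = 0 while 0 ≠ 3, thus h is not injective, hence not bijective.
Since h is not bijective, we determine |image(h)|. Computing x^19 mod 27 for each x (by repeated squaring, reducing mod 27 at every step), the values h(0), h(1), …, h(26) are: 0, 1, 2, 0, 4, 5, 0, 7, 8, 0, 10, 11, 0, 13, 14, 0, 16, 17, 0, 19, 20, 0, 22, 23, 0, 25, 26.
The distinct values are {0, 1, 2, 4, 5, 7, 8, 10, 11, 13, 14, 16, 17, 19, 20, 22, 23, 25, 26}; there are 19 of them.

19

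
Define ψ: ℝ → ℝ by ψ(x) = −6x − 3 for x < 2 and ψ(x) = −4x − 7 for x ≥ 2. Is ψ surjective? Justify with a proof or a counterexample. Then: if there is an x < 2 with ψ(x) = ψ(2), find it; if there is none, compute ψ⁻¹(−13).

Both pieces are strictly decreasing (slopes −6 and −4), so each is injective on its own interval.
The left piece maps (−∞, 2) onto (−15, ∞); the right piece maps [2, ∞) onto (−∞, −15].
These images together cover ℝ, so ψ is surjective.
Because the two images are disjoint, no x < 2 has ψ(x) = ψ(2), so we compute ψ⁻¹(−13): −13 lies in (−15, ∞), so solve −6x − 3 = −13: x = (−13 + 3)/(−6) = 5/3.

5/3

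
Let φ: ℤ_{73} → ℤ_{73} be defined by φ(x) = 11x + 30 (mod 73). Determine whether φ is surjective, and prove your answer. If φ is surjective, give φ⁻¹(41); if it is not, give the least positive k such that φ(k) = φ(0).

Recall: φ is surjective if every y in the codomain equals φ(x) for some x in the domain.
Since gcd(11, 73) = 1, 11 is invertible modulo 73. Euclid's algorithm: 73 = 6·11 + 7, 11 = 1·7 + 4, 7 = 1·4 + 3, 4 = 1·3 + 1; back-substituting gives 1 = 20·11 − 3·73, so 11⁻¹ ≡ 20 (mod 73).
For any y ∈ ℤ_{73}, x = 20(y − 30) mod 73 satisfies φ(x) = 11·20(y − 30) + 30 ≡ y (since 11·20 ≡ 1 mod 73). So every y has a preimage.
Therefore φ is surjective.
Since φ is surjective, we find φ⁻¹(41): we need 11x ≡ 41 − 30 ≡ 11 (mod 73). Using 11⁻¹ = 20: x ≡ 20·11 = 220 = 3·73 + 1, so x = 1.
Check: φ(1) = 11·1 + 30 = 41 ≡ 41 (mod 73).

1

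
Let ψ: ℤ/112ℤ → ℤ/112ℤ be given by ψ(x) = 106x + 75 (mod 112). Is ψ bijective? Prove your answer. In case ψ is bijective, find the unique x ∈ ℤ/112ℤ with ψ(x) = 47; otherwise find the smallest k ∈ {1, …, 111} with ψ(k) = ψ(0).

Recall: injectivity means: for all x_1, x_2 in the domain, ψ(x_1) = ψ(x_2) implies x_1 = x_2.
We have gcd(106, 112) = 2 > 1. Taking x_1 = 0 and x_2 = 56: ψ(0) = 75 and ψ(56) = 106·56 + 75 = 6011 ≡ 75 (mod 112).
So ψ(0) = ψ(56) while 0 ≠ 56, so ψ is not injective, hence not bijective.
Since ψ is not bijective, we find the least positive k with ψ(k) = ψ(0): this means 106k ≡ 0 (mod 112), i.e. 112 ∣ 106k. Since gcd(106, 112) = 2, dividing through by 2 this holds exactly when 56 ∣ 53k, and as gcd(53, 56) = 1, exactly when 56 ∣ k.
The smallest positive such k is 56.

56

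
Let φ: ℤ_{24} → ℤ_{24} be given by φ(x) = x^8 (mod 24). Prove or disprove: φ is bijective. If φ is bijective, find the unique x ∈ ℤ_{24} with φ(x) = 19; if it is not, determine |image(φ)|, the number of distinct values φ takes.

φ(2): Repeated squaring mod 24: 2^1 ≡ 2, 2^2 ≡ 2² = 4, 2^4 ≡ 4² = 16, 2^8 ≡ 16² = 256 ≡ 16. So 2^8 ≡ 16 (mod 24).
φ(4): Repeated squaring mod 24: 4^1 ≡ 4, 4^2 ≡ 4² = 16, 4^4 ≡ 16² = 256 ≡ 16, 4^8 ≡ 16² = 256 ≡ 16. So 4^8 ≡ 16 (mod 24).
So φ(2) = φ(4) = 16 while 2 ≠ 4, hence φ is not injective, hence not bijective.
Since φ is not bijective, we determine |image(φ)|. Computing x^8 mod 24 for each x (by repeated squaring, reducing mod 24 at every step), the values φ(0), φ(1), …, φ(23) are: 0, 1, 16, 9, 16, 1, 0, 1, 16, 9, 16, 1, 0, 1, 16, 9, 16, 1, 0, 1, 16, 9, 16, 1.
The distinct values are {0, 1, 9, 16}; there are 4 of them.

4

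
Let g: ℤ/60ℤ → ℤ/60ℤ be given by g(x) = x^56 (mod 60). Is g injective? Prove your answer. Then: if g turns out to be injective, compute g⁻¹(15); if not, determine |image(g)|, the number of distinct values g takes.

8

g(2): Repeated squaring mod 60: 2^1 ≡ 2, 2^2 ≡ 2² = 4, 2^4 ≡ 4² = 16, 2^8 ≡ 16² = 256 ≡ 16, 2^16 ≡ 16² = 256 ≡ 16, 2^32 ≡ 16² = 256 ≡ 16. Since 56 = 32 + 16 + 8, 2^56 ≡ 16·16·16: 16·16 = 256 ≡ 16, then 16·16 = 256 ≡ 16. So 2^56 ≡ 16 (mod 60).
g(4): Repeated squaring mod 60: 4^1 ≡ 4, 4^2 ≡ 4² = 16, 4^4 ≡ 16² = 256 ≡ 16, 4^8 ≡ 16² = 256 ≡ 16, 4^16 ≡ 16² = 256 ≡ 16, 4^32 ≡ 16² = 256 ≡ 16. Since 56 = 32 + 16 + 8, 4^56 ≡ 16·16·16: 16·16 = 256 ≡ 16, then 16·16 = 256 ≡ 16. So 4^56 ≡ 16 (mod 60).
So g(2) = g(4) = 16 while 2 ≠ 4, thus g is not injective.
Since g is not injective, we determine |image(g)|. Computing x^56 mod 60 for each x (by repeated squaring, reducing mod 60 at every step), the values g(0), g(1), …, g(59) are: 0, 1, 16, 21, 16, 25, 36, 1, 16, 21, 40, 1, 36, 1, 16, 45, 16, 1, 36, 1, 40, 21, 16, 1, 36, 25, 16, 21, 16, 1, 0, 1, 16, 21, 16, 25, 36, 1, 16, 21, 40, 1, 36, 1, 16, 45, 16, 1, 36, 1, 40, 21, 16, 1, 36, 25, 16, 21, 16, 1.
The distinct values are {0, 1, 16, 21, 25, 36, 40, 45}; there are 8 of them.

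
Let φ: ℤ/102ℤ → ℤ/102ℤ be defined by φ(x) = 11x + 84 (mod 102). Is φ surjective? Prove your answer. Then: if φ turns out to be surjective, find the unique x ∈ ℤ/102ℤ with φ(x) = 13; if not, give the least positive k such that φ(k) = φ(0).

Since gcd(11, 102) = 1, 11 is invertible modulo 102. Euclid's algorithm: 102 = 9·11 + 3, 11 = 3·3 + 2, 3 = 1·2 + 1; back-substituting gives 1 = 65·11 − 7·102, so 11⁻¹ ≡ 65 (mod 102).
For any y ∈ ℤ/102ℤ, x = 65(y − 84) mod 102 satisfies φ(x) = 11·65(y − 84) + 84 ≡ y (since 11·65 ≡ 1 mod 102). So every y has a preimage.
So φ is surjective.
Since φ is surjective, we compute φ⁻¹(13): solve 11x + 84 ≡ 13 (mod 102), i.e. 11x ≡ 31 (mod 102).
Multiplying by 11⁻¹ = 65 gives x ≡ 65·31 = 2015 = 19·102 + 77 ≡ 77 (mod 102).
Check: φ(77) = 11·77 + 84 = 931 = 9·102 + 13 ≡ 13 (mod 102).

77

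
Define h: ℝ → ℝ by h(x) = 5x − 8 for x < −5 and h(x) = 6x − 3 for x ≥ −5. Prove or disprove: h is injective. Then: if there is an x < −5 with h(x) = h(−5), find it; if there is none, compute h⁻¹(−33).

-5

Both pieces are strictly increasing (slopes 5 and 6), so each is injective on its own interval.
The left piece maps (−∞, −5) onto (−∞, −33); the right piece maps [−5, ∞) onto [−33, ∞).
These images are disjoint, so no value is attained by both pieces. So h is injective.
Because the two images are disjoint, no x < −5 has h(x) = h(−5), so we compute h⁻¹(−33): −33 lies in [−33, ∞), so solve 6x − 3 = −33: x = (−33 + 3)/6 = −5.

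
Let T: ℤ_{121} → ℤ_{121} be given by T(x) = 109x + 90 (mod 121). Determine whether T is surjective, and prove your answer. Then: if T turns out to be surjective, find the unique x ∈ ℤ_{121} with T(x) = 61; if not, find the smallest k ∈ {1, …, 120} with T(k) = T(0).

Recall: T is surjective if every y in the codomain equals T(x) for some x in the domain.
Since gcd(109, 121) = 1, 109 is invertible modulo 121. Euclid's algorithm: 121 = 1·109 + 12, 109 = 9·12 + 1; back-substituting gives 1 = 10·109 − 9·121, so 109⁻¹ ≡ 10 (mod 121).
Then y ↦ 10(y − 90) is a two-sided inverse to T, so every y ∈ ℤ_{121} has a preimage.
So T is surjective.
Since T is surjective, we compute T⁻¹(61): solve 109x + 90 ≡ 61 (mod 121), i.e. 109x ≡ 92 (mod 121).
Multiplying by 109⁻¹ = 10 gives x ≡ 10·92 = 920 = 7·121 + 73 ≡ 73 (mod 121).
Check: T(73) = 109·73 + 90 = 8047 = 66·121 + 61 ≡ 61 (mod 121).

73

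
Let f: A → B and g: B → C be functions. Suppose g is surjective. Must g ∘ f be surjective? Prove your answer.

not surjective

No. Take A = {0}, B = C = {0, 1, 2, 3}, f(0) = 0, and g = identity (surjective).
Then (g ∘ f)(0) = 0, and 3 ∈ C has no preimage under g ∘ f, so g ∘ f is not surjective.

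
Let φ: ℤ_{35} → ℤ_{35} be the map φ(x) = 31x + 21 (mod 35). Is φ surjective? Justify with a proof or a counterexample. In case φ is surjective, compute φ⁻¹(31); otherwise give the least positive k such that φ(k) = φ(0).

15

Since gcd(31, 35) = 1, 31 is invertible modulo 35. Euclid's algorithm: 35 = 1·31 + 4, 31 = 7·4 + 3, 4 = 1·3 + 1; back-substituting gives 1 = 26·31 − 23·35, so 31⁻¹ ≡ 26 (mod 35).
Then y ↦ 26(y − 21) is a two-sided inverse to φ, so every y ∈ ℤ_{35} has a preimage.
Thus φ is surjective.
Since φ is surjective, we compute φ⁻¹(31): solve 31x + 21 ≡ 31 (mod 35), i.e. 31x ≡ 10 (mod 35).
Multiplying by 31⁻¹ = 26 gives x ≡ 26·10 = 260 = 7·35 + 15 ≡ 15 (mod 35).
Check: φ(15) = 31·15 + 21 = 486 = 13·35 + 31 ≡ 31 (mod 35).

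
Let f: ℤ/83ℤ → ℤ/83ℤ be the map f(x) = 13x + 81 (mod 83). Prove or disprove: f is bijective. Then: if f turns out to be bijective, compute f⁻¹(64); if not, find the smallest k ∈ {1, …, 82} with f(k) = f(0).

37

Recall that f is injective when f(s) = f(t) forces s = t.
Suppose f(s) = f(t) in ℤ/83ℤ. Then 13s + 81 ≡ 13t + 81 (mod 83), therefore 13(s − t) ≡ 0 (mod 83).
Since gcd(13, 83) = 1, 13 is invertible modulo 83, hence s − t ≡ 0 (mod 83), i.e. s = t.
We now compute 13⁻¹ mod 83 explicitly. Euclid's algorithm: 83 = 6·13 + 5, 13 = 2·5 + 3, 5 = 1·3 + 2, 3 = 1·2 + 1; back-substituting gives 1 = 32·13 − 5·83, so 13⁻¹ ≡ 32 (mod 83).
For any y ∈ ℤ/83ℤ, x = 32(y − 81) mod 83 satisfies f(x) = 13·32(y − 81) + 81 ≡ y (since 13·32 ≡ 1 mod 83). So every y has a preimage.
Thus f is bijective.
Since f is bijective, we find f⁻¹(64): we need 13x ≡ 64 − 81 ≡ 66 (mod 83). Using 13⁻¹ = 32: x ≡ 32·66 = 2112 = 25·83 + 37, so x = 37.
Check: f(37) = 13·37 + 81 = 562 = 6·83 + 64 ≡ 64 (mod 83).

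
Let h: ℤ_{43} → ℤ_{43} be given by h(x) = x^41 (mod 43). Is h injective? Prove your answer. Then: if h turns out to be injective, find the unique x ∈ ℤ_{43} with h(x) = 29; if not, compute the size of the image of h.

3

Since 43 is prime, the nonzero elements of ℤ_{43} form a cyclic group of order 42.
As gcd(41, 42) = 1, raising to the 41st power is a bijection on this group: if s^41 ≡ t^41 then (st^{−1})^41 = 1, and the only element of order dividing gcd(41, 42) = 1 is 1, so s = t.
With h(0) = 0 this makes h injective on all of ℤ_{43}, hence bijective (finite equal-size domain and codomain). In particular h is injective.
Since h is injective, we find the preimage of 29. The inverse of x ↦ x^41 on (ℤ_{43})^× is x ↦ x^41, because 41·41 = 1681 = 40·42 + 1 ≡ 1 (mod 42) and x^{42} = 1 for x ≠ 0 (Fermat). So h⁻¹(29) = 29^41 mod 43.
Repeated squaring mod 43: 29^1 ≡ 29, 29^2 ≡ 29² = 841 ≡ 24, 29^4 ≡ 24² = 576 ≡ 17, 29^8 ≡ 17² = 289 ≡ 31, 29^16 ≡ 31² = 961 ≡ 15, 29^32 ≡ 15² = 225 ≡ 10. Since 41 = 32 + 8 + 1, 29^41 ≡ 10·31·29: 10·31 = 310 ≡ 9, then 9·29 = 261 ≡ 3. So 29^41 ≡ 3 (mod 43).
Hence h⁻¹(29) = 3.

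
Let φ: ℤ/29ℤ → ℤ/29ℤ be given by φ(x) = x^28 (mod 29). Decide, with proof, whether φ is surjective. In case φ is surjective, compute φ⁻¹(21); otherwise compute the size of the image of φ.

2

φ(1) = 1^28 = 1.
φ(2): Repeated squaring mod 29: 2^1 ≡ 2, 2^2 ≡ 2² = 4, 2^4 ≡ 4² = 16, 2^8 ≡ 16² = 256 ≡ 24, 2^16 ≡ 24² = 576 ≡ 25. Since 28 = 16 + 8 + 4, 2^28 ≡ 25·24·16: 25·24 = 600 ≡ 20, then 20·16 = 320 ≡ 1. So 2^28 ≡ 1 (mod 29).
So φ(1) = φ(2) = 1 while 1 ≠ 2, so φ is not injective.
A non-injective map from the 29-element set ℤ/29ℤ to itself takes at most 28 distinct values, so it cannot be surjective. Thus φ is not surjective.
Since φ is not surjective, we determine |image(φ)|. Computing x^28 mod 29 for each x (by repeated squaring, reducing mod 29 at every step), the values φ(0), φ(1), …, φ(28) are: 0, 1, 1, 1, 1, 1, 1, 1, 1, 1, 1, 1, 1, 1, 1, 1, 1, 1, 1, 1, 1, 1, 1, 1, 1, 1, 1, 1, 1.
The distinct values are {0, 1}; there are 2 of them.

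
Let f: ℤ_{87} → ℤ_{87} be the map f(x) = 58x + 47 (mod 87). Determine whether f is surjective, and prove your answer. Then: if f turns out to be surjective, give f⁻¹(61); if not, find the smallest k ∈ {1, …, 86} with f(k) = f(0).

Recall that f is surjective if every y in the codomain equals f(x) for some x in the domain.
Since gcd(58, 87) = 29, we have 58x ≡ 0 (mod 29) for all x, so f(x) ≡ 18 (mod 29).
But 0 ≢ 18 (mod 29), so 0 ∈ ℤ_{87} has no preimage. Thus f is not surjective.
Since f is not surjective, we find the least positive k with f(k) = f(0): this means 58k ≡ 0 (mod 87), i.e. 87 ∣ 58k. Since gcd(58, 87) = 29, dividing through by 29 this holds exactly when 3 ∣ 2k, and as gcd(2, 3) = 1, exactly when 3 ∣ k.
The smallest positive such k is 3.

3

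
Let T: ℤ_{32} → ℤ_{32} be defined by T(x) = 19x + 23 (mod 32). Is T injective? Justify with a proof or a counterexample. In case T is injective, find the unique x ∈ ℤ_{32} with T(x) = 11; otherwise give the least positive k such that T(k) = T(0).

If T(x_1) = T(x_2), then 19x_1 ≡ 19x_2 (mod 32). Because gcd(19, 32) = 1, we may cancel 19 to get x_1 ≡ x_2 (mod 32).
Therefore T is injective.
We now compute 19⁻¹ mod 32 explicitly. Euclid's algorithm: 32 = 1·19 + 13, 19 = 1·13 + 6, 13 = 2·6 + 1; back-substituting gives 1 = 27·19 − 16·32, so 19⁻¹ ≡ 27 (mod 32).
Since T is injective, we find T⁻¹(11): we need 19x ≡ 11 − 23 ≡ 20 (mod 32). Using 19⁻¹ = 27: x ≡ 27·20 = 540 = 16·32 + 28, so x = 28.
Check: T(28) = 19·28 + 23 = 555 = 17·32 + 11 ≡ 11 (mod 32).

28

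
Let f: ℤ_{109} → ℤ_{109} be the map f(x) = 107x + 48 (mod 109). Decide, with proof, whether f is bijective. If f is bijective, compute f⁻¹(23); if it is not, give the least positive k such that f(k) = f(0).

67

Suppose f(u) = f(v) in ℤ_{109}. Then 107u + 48 ≡ 107v + 48 (mod 109), so 107(u − v) ≡ 0 (mod 109).
Since gcd(107, 109) = 1, 107 is invertible modulo 109, therefore u − v ≡ 0 (mod 109), i.e. u = v.
We now compute 107⁻¹ mod 109 explicitly. Euclid's algorithm: 109 = 1·107 + 2, 107 = 53·2 + 1; back-substituting gives 1 = 54·107 − 53·109, so 107⁻¹ ≡ 54 (mod 109).
For any y ∈ ℤ_{109}, x = 54(y − 48) mod 109 satisfies f(x) = 107·54(y − 48) + 48 ≡ y (since 107·54 ≡ 1 mod 109). So every y has a preimage.
Therefore f is bijective.
Since f is bijective, we compute f⁻¹(23): solve 107x + 48 ≡ 23 (mod 109), i.e. 107x ≡ 84 (mod 109).
Multiplying by 107⁻¹ = 54 gives x ≡ 54·84 = 4536 = 41·109 + 67 ≡ 67 (mod 109).
Check: f(67) = 107·67 + 48 = 7217 = 66·109 + 23 ≡ 23 (mod 109).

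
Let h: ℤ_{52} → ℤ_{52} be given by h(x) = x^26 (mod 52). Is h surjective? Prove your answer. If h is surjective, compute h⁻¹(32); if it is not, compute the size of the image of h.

h(12): Repeated squaring mod 52: 12^1 ≡ 12, 12^2 ≡ 12² = 144 ≡ 40, 12^4 ≡ 40² = 1600 ≡ 40, 12^8 ≡ 40² = 1600 ≡ 40, 12^16 ≡ 40² = 1600 ≡ 40. Since 26 = 16 + 8 + 2, 12^26 ≡ 40·40·40: 40·40 = 1600 ≡ 40, then 40·40 = 1600 ≡ 40. So 12^26 ≡ 40 (mod 52).
h(14): Repeated squaring mod 52: 14^1 ≡ 14, 14^2 ≡ 14² = 196 ≡ 40, 14^4 ≡ 40² = 1600 ≡ 40, 14^8 ≡ 40² = 1600 ≡ 40, 14^16 ≡ 40² = 1600 ≡ 40. Since 26 = 16 + 8 + 2, 14^26 ≡ 40·40·40: 40·40 = 1600 ≡ 40, then 40·40 = 1600 ≡ 40. So 14^26 ≡ 40 (mod 52).
So h(12) = h(14) = 40 while 12 ≠ 14, therefore h is not injective.
A non-injective map from the 52-element set ℤ_{52} to itself takes at most 51 distinct values, so it cannot be surjective. So h is not surjective.
Since h is not surjective, we determine |image(h)|. Computing x^26 mod 52 for each x (by repeated squaring, reducing mod 52 at every step), the values h(0), h(1), …, h(51) are: 0, 1, 4, 9, 16, 25, 36, 49, 12, 29, 48, 17, 40, 13, 40, 17, 48, 29, 12, 49, 36, 25, 16, 9, 4, 1, 0, 1, 4, 9, 16, 25, 36, 49, 12, 29, 48, 17, 40, 13, 40, 17, 48, 29, 12, 49, 36, 25, 16, 9, 4, 1.
The distinct values are {0, 1, 4, 9, 12, 13, 16, 17, 25, 29, 36, 40, 48, 49}; there are 14 of them.

14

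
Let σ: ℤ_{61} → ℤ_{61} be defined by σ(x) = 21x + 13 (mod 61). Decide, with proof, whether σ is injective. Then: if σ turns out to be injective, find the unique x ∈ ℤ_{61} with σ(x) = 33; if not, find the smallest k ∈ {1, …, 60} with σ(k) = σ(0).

30

Recall that σ is injective when σ(s) = σ(t) forces s = t.
Suppose σ(s) = σ(t) in ℤ_{61}. Then 21s + 13 ≡ 21t + 13 (mod 61), so 21(s − t) ≡ 0 (mod 61).
Since gcd(21, 61) = 1, 21 is invertible modulo 61, therefore s − t ≡ 0 (mod 61), i.e. s = t.
So σ is injective.
We now compute 21⁻¹ mod 61 explicitly. Euclid's algorithm: 61 = 2·21 + 19, 21 = 1·19 + 2, 19 = 9·2 + 1; back-substituting gives 1 = 32·21 − 11·61, so 21⁻¹ ≡ 32 (mod 61).
Since σ is injective, we find σ⁻¹(33): we need 21x ≡ 33 − 13 ≡ 20 (mod 61). Using 21⁻¹ = 32: x ≡ 32·20 = 640 = 10·61 + 30, so x = 30.
Check: σ(30) = 21·30 + 13 = 643 = 10·61 + 33 ≡ 33 (mod 61).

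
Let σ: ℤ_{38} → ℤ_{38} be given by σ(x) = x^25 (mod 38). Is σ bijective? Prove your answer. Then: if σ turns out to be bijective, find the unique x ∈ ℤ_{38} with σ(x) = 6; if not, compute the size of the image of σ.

4

Computing x^25 mod 38 for each x (by repeated squaring, reducing mod 38 at every step), the values σ(0), σ(1), …, σ(37) are: 0, 1, 14, 21, 6, 35, 28, 7, 8, 23, 34, 11, 12, 29, 22, 13, 36, 5, 18, 19, 20, 33, 2, 25, 16, 9, 26, 27, 4, 15, 30, 31, 10, 3, 32, 17, 24, 37.
Every element of ℤ_{38} appears exactly once in this list, so σ is a bijection, and in particular bijective.
Since σ is bijective, we read off the preimage of 6 from the same table: σ(4) = 6, so σ⁻¹(6) = 4.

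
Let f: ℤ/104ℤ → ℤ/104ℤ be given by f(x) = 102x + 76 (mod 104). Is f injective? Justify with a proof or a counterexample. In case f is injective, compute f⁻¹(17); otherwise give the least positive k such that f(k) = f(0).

We have gcd(102, 104) = 2 > 1. Taking a = 0 and b = 52: f(0) = 76 and f(52) = 102·52 + 76 = 5380 ≡ 76 (mod 104).
So f(0) = f(52) while 0 ≠ 52, hence f is not injective.
Since f is not injective, we find the least positive k with f(k) = f(0): this means 102k ≡ 0 (mod 104), i.e. 104 ∣ 102k. Since gcd(102, 104) = 2, dividing through by 2 this holds exactly when 52 ∣ 51k, and as gcd(51, 52) = 1, exactly when 52 ∣ k.
The smallest positive such k is 52.

52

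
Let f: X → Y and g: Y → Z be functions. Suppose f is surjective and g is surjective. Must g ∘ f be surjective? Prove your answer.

Let c ∈ Z. Since g is surjective, there is b ∈ Y with g(b) = c. Since f is surjective, there is a ∈ X with f(a) = b.
Then (g ∘ f)(a) = g(b) = c. So g ∘ f is surjective.

surjective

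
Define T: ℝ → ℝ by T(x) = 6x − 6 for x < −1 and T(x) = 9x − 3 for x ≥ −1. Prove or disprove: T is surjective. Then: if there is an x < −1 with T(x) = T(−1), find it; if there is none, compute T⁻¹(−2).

Both pieces are strictly increasing (slopes 6 and 9), so each is injective on its own interval.
The left piece maps (−∞, −1) onto (−∞, −12); the right piece maps [−1, ∞) onto [−12, ∞).
These images together cover ℝ, so T is surjective.
Because the two images are disjoint, no x < −1 has T(x) = T(−1), so we compute T⁻¹(−2): −2 lies in [−12, ∞), so solve 9x − 3 = −2: x = (−2 + 3)/9 = 1/9.

1/9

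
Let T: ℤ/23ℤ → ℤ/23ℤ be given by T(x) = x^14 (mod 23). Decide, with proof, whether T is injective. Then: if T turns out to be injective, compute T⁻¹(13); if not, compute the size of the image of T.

12

T(11): Repeated squaring mod 23: 11^1 ≡ 11, 11^2 ≡ 11² = 121 ≡ 6, 11^4 ≡ 6² = 36 ≡ 13, 11^8 ≡ 13² = 169 ≡ 8. Since 14 = 8 + 4 + 2, 11^14 ≡ 8·13·6: 8·13 = 104 ≡ 12, then 12·6 = 72 ≡ 3. So 11^14 ≡ 3 (mod 23).
T(12): Repeated squaring mod 23: 12^1 ≡ 12, 12^2 ≡ 12² = 144 ≡ 6, 12^4 ≡ 6² = 36 ≡ 13, 12^8 ≡ 13² = 169 ≡ 8. Since 14 = 8 + 4 + 2, 12^14 ≡ 8·13·6: 8·13 = 104 ≡ 12, then 12·6 = 72 ≡ 3. So 12^14 ≡ 3 (mod 23).
So T(11) = T(12) = 3 while 11 ≠ 12, therefore T is not injective.
Since T is not injective, we determine |image(T)|. Computing x^14 mod 23 for each x (by repeated squaring, reducing mod 23 at every step), the values T(0), T(1), …, T(22) are: 0, 1, 8, 4, 18, 13, 9, 2, 6, 16, 12, 3, 3, 12, 16, 6, 2, 9, 13, 18, 4, 8, 1.
The distinct values are {0, 1, 2, 3, 4, 6, 8, 9, 12, 13, 16, 18}; there are 12 of them.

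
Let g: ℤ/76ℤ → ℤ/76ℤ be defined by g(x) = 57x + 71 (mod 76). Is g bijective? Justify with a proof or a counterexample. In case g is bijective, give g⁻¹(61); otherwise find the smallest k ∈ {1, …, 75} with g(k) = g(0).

Recall: g is injective when g(a) = g(b) forces a = b.
We have gcd(57, 76) = 19 > 1. Taking a = 0 and b = 4: g(0) = 71 and g(4) = 57·4 + 71 = 299 ≡ 71 (mod 76).
So g(0) = g(4) while 0 ≠ 4, therefore g is not injective, hence not bijective.
Since g is not bijective, we find the least positive k with g(k) = g(0): this means 57k ≡ 0 (mod 76), i.e. 76 ∣ 57k. Since gcd(57, 76) = 19, dividing through by 19 this holds exactly when 4 ∣ 3k, and as gcd(3, 4) = 1, exactly when 4 ∣ k.
The smallest positive such k is 4.

4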